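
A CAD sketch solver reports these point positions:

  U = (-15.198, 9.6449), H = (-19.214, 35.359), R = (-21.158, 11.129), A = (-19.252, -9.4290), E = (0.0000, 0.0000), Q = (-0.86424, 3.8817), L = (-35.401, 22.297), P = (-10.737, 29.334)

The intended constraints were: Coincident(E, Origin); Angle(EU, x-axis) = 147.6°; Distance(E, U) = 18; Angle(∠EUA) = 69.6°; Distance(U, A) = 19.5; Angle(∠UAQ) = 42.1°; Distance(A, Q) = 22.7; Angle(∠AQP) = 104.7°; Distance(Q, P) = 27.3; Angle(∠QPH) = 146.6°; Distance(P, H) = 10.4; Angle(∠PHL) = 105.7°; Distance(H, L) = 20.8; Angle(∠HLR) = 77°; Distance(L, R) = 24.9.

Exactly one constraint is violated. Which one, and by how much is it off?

Distance(L, R) = 24.9 — off by 6.80.

E = (0.00, 0.00) ✓; EU at 147.6° ✓; |EU| = 18.00 ✓; ∠EUA = 69.60° ✓; |UA| = 19.50 ✓; ∠UAQ = 42.10° ✓; |AQ| = 22.70 ✓; ∠AQP = 104.7° ✓; |QP| = 27.30 ✓; ∠QPH = 146.6° ✓; |PH| = 10.40 ✓; ∠PHL = 105.7° ✓; |HL| = 20.80 ✓; ∠HLR = 77.00° ✓; |LR| = 18.10 ✗.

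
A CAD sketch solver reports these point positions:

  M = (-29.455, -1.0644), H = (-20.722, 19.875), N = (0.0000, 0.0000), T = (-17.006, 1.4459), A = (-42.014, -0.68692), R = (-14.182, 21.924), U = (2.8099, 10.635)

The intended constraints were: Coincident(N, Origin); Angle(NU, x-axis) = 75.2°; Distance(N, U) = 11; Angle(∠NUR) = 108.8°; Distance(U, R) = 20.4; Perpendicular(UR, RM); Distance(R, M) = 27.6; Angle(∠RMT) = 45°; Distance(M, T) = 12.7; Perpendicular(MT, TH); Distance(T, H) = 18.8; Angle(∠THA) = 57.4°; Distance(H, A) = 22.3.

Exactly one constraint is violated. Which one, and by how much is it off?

Distance(H, A) = 22.3 — off by 7.30.

N = (0.00, 0.00) ✓; NU at 75.20° ✓; |NU| = 11.00 ✓; ∠NUR = 108.8° ✓; |UR| = 20.40 ✓; ∠(UR, RM) = 90.00° ✓; |RM| = 27.60 ✓; ∠RMT = 45.00° ✓; |MT| = 12.70 ✓; ∠(MT, TH) = 90.00° ✓; |TH| = 18.80 ✓; ∠THA = 57.40° ✓; |HA| = 29.60 ✗.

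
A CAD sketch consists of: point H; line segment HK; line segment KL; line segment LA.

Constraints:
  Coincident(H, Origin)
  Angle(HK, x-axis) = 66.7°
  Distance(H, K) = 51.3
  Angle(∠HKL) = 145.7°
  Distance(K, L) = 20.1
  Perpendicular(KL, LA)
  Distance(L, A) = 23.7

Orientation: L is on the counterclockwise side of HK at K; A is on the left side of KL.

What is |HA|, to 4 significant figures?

62.70

H is at the origin; HK runs at 66.7° with length 51.3, so K = 51.3·(cos 66.7°, sin 66.7°) = (20.29, 47.12). ∠HKL = 145.7°, so KL runs at 66.7° + (180° − 145.7°) = 101.0° from the x-axis; with |KL| = 20.1, L = K + 20.1·(cos 101.0°, sin 101.0°) = (16.46, 66.85). The perpendicularity gives LA at right angles to KL; with |LA| = 23.7 on the left of KL, A = L + 23.7·(-0.9816, -0.1908) = (-6.808, 62.32). Then |HA| = |A − H| = 62.70.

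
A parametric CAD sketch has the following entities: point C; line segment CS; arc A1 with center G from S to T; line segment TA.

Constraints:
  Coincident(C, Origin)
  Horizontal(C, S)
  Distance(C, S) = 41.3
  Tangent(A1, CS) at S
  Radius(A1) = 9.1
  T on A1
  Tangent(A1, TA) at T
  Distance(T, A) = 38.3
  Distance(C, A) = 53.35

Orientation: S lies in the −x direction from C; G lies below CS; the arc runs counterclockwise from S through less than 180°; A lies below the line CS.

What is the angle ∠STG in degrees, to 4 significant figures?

27.86°

Checks: ∠(GS, SC) = 90.00° ✓; |GS| = 9.100 ✓; |GT| = 9.100 ✓; ∠(GT, TA) = 90.00° ✓; |TA| = 38.30 ✓; |CA| = 53.35 ✓.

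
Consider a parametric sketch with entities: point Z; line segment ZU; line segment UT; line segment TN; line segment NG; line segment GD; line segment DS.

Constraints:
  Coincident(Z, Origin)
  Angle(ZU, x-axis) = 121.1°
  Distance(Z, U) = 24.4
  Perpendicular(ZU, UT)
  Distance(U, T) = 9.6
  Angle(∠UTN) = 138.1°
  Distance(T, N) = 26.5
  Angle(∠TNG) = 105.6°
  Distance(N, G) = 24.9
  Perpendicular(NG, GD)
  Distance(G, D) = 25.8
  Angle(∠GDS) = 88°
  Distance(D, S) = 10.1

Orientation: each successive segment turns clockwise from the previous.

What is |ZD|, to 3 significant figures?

6.40

Z is at the origin; ZU runs at 121.1° with length 24.4, so U = (-12.6, 20.9). ZU ⟂ UT, so UT runs at 31.1°; with |UT| = 9.6, T = (-4.38, 25.9). ∠UTN = 138.1° gives TN at -10.8° from the x-axis; with |TN| = 26.5, N = (21.6, 20.9). ∠TNG = 105.6° gives NG at -85.2° from the x-axis; with |NG| = 24.9, G = (23.7, -3.93). NG is perpendicular to GD, so GD runs at -175°; with |GD| = 25.8, D = (-1.98, -6.09). Then |ZD| = |D − Z| = 6.40.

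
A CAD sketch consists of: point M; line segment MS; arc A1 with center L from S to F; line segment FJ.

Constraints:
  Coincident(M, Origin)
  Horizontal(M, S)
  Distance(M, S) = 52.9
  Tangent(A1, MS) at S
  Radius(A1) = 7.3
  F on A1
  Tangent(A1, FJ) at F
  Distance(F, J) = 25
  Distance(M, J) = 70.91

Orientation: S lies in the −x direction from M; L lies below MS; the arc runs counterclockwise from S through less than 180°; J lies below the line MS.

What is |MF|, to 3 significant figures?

60.4

Checks: |LF| = 7.300 ✓; ∠(LF, FJ) = 90.00° ✓; |FJ| = 25.00 ✓; |MJ| = 70.91 ✓.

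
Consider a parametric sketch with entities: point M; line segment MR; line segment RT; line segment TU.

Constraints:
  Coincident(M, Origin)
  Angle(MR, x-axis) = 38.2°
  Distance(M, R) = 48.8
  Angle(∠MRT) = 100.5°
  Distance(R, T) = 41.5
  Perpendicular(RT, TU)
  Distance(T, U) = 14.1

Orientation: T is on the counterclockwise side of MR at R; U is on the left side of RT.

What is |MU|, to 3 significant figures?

60.7

M is at the origin; MR runs at 38.2° with length 48.8, so R = 48.8·(cos 38.2°, sin 38.2°) = (38.3, 30.2). ∠MRT = 100.5°, so RT runs at 38.2° + (180° − 100.5°) = 118° from the x-axis; with |RT| = 41.5, T = R + 41.5·(cos 118°, sin 118°) = (19.1, 66.9). RT is perpendicular to TU; with |TU| = 14.1 on the left of RT, U = T + 14.1·(-0.885, -0.465) = (6.57, 60.4). Then |MU| = |U − M| = 60.7.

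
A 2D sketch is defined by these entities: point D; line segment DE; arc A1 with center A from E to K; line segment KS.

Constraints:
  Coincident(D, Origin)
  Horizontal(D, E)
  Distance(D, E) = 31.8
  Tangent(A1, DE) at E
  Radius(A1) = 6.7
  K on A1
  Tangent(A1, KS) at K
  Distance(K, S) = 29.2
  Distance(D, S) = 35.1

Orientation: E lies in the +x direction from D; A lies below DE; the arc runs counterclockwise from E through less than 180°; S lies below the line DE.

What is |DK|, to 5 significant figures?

25.898

D is at the origin; DE is horizontal with |DE| = 31.8 and E on the +x side, so E = (31.800, 0.0000). A1 meets DE tangentially, so AE is at right angles to DE, so A = E + (0, -6.7) = (31.800, -6.7000). Since AK ⟂ KS (tangency), |AS| = √(6.7² + 29.2²) = 29.959 regardless of where K sits on A1. So S lies on both circle(D, 35.1) and circle(A, 29.959); the below-DE intersection is S = (15.199, -31.639). K is the foot of the tangent from S: K = (25.534, -4.3287).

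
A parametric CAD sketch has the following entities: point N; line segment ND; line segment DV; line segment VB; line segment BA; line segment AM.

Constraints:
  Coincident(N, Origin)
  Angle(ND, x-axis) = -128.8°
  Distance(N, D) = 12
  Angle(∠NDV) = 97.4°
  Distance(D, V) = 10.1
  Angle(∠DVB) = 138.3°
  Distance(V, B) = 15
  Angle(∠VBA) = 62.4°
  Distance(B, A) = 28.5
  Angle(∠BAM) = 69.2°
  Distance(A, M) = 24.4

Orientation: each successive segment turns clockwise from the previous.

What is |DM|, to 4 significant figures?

6.869

∠VBA = 62.4° gives BA at -10.70° from the x-axis; with |BA| = 28.5, A = (7.504, 4.971). ∠BAM = 69.2° gives AM at -121.5° from the x-axis; with |AM| = 24.4, M = (-5.245, -15.83). Then |DM| = |M − D| = 6.869.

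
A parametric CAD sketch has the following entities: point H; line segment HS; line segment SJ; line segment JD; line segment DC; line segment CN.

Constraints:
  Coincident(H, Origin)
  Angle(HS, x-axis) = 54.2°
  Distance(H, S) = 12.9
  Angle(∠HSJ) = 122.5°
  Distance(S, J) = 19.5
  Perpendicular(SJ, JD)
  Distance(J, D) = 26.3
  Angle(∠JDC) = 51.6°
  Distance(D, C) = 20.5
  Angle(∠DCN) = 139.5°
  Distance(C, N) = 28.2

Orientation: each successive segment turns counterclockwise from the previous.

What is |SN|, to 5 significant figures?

14.246

H is at the origin; HS runs at 54.2° with length 12.9, so S = (7.5460, 10.463). ∠HSJ = 122.5° gives SJ at 111.70° from the x-axis; with |SJ| = 19.5, J = (0.33589, 28.581). The perpendicularity gives JD at right angles to SJ, so JD runs at -158.30°; with |JD| = 26.3, D = (-24.100, 18.856). ∠JDC = 51.6° gives DC at -29.900° from the x-axis; with |DC| = 20.5, C = (-6.3289, 8.6375). ∠DCN = 139.5° gives CN at 10.600° from the x-axis; with |CN| = 28.2, N = (21.390, 13.825). Then |SN| = |N − S| = 14.246.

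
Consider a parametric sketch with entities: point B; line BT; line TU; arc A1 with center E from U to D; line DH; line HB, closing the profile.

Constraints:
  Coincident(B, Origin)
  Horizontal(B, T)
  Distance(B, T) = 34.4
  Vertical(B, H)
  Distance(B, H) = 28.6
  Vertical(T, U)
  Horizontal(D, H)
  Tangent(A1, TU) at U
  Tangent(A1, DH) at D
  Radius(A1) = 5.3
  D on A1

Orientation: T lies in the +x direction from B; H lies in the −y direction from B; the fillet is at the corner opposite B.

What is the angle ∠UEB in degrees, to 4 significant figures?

141.3°

B is at the origin; BT is horizontal with |BT| = 34.4 and T on the +x side, so T = (34.40, 0.000). BH is vertical with |BH| = 28.6 and H on the −y side, so H = (0.000, -28.60). The virtual corner opposite B is at (34.40, -28.60). Since A1 is tangent to TU there, EU ⟂ TU and the tangent condition forces ED to be normal to DH, with radius 5.3, so the center E sits 5.3 in from both sides at E = (29.10, -23.30). That places the tangent points at U = (34.40, -23.30) on TU and D = (29.10, -28.60) on DH. Then cos ∠UEB = EU·EB / (|EU||EB|), giving 141.3°.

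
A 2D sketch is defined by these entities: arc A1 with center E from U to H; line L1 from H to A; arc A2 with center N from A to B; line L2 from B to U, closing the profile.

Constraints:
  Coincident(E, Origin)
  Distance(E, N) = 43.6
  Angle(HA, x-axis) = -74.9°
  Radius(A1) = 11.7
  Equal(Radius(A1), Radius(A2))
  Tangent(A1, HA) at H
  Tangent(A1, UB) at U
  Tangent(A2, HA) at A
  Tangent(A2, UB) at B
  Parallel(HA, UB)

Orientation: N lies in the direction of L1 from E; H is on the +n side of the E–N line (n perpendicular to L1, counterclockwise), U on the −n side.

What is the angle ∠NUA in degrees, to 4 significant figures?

13.20°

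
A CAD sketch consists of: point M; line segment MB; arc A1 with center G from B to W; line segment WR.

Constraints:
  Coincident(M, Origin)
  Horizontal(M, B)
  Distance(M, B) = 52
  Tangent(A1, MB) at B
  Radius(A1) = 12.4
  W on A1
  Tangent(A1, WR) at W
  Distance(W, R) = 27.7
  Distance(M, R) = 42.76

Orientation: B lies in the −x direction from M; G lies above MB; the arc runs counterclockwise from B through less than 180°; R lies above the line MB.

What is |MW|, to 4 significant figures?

41.46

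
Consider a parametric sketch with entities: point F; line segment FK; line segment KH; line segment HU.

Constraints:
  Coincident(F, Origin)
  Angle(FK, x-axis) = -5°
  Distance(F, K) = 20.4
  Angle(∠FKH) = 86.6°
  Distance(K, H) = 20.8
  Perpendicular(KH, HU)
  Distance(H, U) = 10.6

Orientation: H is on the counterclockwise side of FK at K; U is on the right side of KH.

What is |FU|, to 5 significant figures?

36.641

F is at the origin; FK runs at -5.0° with length 20.4, so K = 20.4·(cos -5.0°, sin -5.0°) = (20.322, -1.7780). ∠FKH = 86.6°, so KH runs at -5.0° + (180° − 86.6°) = 88.400° from the x-axis; with |KH| = 20.8, H = K + 20.8·(cos 88.400°, sin 88.400°) = (20.903, 19.014). KH is perpendicular to HU; with |HU| = 10.6 on the right of KH, U = H + 10.6·(0.99961, -0.027922) = (31.499, 18.718). Then |FU| = |U − F| = 36.641.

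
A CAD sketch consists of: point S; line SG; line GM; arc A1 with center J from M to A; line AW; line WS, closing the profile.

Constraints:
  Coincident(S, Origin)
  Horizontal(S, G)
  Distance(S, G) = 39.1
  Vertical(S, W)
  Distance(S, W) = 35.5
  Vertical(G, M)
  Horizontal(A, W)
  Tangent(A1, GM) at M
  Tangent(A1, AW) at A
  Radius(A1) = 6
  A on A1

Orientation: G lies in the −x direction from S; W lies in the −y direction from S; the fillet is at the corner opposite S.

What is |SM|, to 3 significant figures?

49.0

S is at the origin; S and G share the same y with |SG| = 39.1 and G on the −x side, so G = (-39.1, 0.00). S and W share the same x with |SW| = 35.5 and W on the −y side, so W = (0.00, -35.5). The virtual corner opposite S is at (-39.1, -35.5). The tangent condition forces JM to be normal to GM and A1 meets AW tangentially, so JA is at right angles to AW, with radius 6.0, so the center J sits 6.0 in from both sides at J = (-33.1, -29.5). That places the tangent points at M = (-39.1, -29.5) on GM and A = (-33.1, -35.5) on AW. Then |SM| = |M − S| = 49.0.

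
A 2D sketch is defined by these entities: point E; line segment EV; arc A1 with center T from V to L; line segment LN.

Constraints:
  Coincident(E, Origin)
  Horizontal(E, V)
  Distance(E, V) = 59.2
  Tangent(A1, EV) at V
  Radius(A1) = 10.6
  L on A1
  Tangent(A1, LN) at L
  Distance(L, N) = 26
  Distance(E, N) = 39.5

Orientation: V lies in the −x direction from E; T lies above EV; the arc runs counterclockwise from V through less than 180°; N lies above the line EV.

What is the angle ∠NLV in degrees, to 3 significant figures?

158°

Checks: |TL| = 10.60 ✓; ∠(TL, LN) = 90.00° ✓; |LN| = 26.00 ✓; |EN| = 39.50 ✓.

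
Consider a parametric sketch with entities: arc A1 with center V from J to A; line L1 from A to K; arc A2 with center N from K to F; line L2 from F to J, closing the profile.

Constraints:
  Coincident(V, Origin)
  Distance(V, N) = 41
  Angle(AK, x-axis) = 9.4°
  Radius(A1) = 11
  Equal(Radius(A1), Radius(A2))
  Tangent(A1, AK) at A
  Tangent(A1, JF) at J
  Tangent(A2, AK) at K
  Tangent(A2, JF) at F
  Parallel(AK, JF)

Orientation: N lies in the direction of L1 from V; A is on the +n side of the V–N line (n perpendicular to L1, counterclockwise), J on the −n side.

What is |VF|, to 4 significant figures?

42.45

The slot axis is L1's direction at 9.4°, so u = (cos 9.4°, sin 9.4°) = (0.9866, 0.1633) and n = (−sin 9.4°, cos 9.4°) = (-0.1633, 0.9866). V is at the origin and N lies 41.0 along u from V, so N = 41.0·u = (40.45, 6.696). Tangency of A1 to both parallel lines with radius 11.0 puts A and J at V ± 11.0·n: A = (-1.797, 10.85), J = (1.797, -10.85). Equal radii place K and F the same way about N: K = N + 11.0·n = (38.65, 17.55), F = N − 11.0·n = (42.25, -4.156). Then |VF| = |F − V| = 42.45.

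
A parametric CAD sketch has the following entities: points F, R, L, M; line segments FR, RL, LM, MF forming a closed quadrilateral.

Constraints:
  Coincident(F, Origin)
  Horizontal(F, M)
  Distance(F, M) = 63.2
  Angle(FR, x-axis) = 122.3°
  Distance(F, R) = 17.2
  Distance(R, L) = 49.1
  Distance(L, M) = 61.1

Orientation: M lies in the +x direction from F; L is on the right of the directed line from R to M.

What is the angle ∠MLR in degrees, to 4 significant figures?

83.38°

Checks: |RL| = 49.10 ✓; |LM| = 61.10 ✓.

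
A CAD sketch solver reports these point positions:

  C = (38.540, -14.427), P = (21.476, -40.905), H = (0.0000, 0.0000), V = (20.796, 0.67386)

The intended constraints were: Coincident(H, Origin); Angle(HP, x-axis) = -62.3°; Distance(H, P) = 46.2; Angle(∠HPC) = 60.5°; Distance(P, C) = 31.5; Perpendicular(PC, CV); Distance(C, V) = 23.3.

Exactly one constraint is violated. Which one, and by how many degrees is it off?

Perpendicular(PC, CV) — off by 7.60°.

H = (0.00, 0.00) ✓; HP at -62.30° ✓; |HP| = 46.20 ✓; ∠HPC = 60.50° ✓; |PC| = 31.50 ✓; ∠(PC, CV) = 82.40° ✗; |CV| = 23.30 ✓.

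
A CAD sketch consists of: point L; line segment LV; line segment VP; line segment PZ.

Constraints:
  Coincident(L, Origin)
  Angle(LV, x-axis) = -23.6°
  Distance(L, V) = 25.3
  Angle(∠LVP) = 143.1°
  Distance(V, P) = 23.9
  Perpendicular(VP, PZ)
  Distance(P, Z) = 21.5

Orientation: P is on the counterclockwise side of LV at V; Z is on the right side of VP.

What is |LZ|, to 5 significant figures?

57.392

L is at the origin; LV runs at -23.6° with length 25.3, so V = 25.3·(cos -23.6°, sin -23.6°) = (23.184, -10.129). ∠LVP = 143.1°, so VP runs at -23.6° + (180° − 143.1°) = 13.300° from the x-axis; with |VP| = 23.9, P = V + 23.9·(cos 13.300°, sin 13.300°) = (46.443, -4.6306). The perpendicularity gives PZ at right angles to VP; with |PZ| = 21.5 on the right of VP, Z = P + 21.5·(0.23005, -0.97318) = (51.389, -25.554). Then |LZ| = |Z − L| = 57.392.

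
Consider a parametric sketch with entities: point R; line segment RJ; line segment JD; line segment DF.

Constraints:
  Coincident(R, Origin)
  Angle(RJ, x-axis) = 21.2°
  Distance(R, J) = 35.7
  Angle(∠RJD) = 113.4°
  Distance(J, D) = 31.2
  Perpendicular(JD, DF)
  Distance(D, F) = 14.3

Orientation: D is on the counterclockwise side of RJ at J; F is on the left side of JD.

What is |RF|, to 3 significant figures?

49.0

R is at the origin; RJ runs at 21.2° with length 35.7, so J = 35.7·(cos 21.2°, sin 21.2°) = (33.3, 12.9). ∠RJD = 113.4°, so JD runs at 21.2° + (180° − 113.4°) = 87.8° from the x-axis; with |JD| = 31.2, D = J + 31.2·(cos 87.8°, sin 87.8°) = (34.5, 44.1). JD ⟂ DF; with |DF| = 14.3 on the left of JD, F = D + 14.3·(-0.999, 0.0384) = (20.2, 44.6). Then |RF| = |F − R| = 49.0.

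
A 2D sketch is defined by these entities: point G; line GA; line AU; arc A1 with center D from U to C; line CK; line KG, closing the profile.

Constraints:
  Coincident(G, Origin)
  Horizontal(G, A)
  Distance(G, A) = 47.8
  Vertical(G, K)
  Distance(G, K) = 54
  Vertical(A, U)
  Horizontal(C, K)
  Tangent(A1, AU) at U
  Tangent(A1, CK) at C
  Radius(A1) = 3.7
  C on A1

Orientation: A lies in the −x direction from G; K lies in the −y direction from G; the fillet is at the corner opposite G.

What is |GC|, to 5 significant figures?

69.720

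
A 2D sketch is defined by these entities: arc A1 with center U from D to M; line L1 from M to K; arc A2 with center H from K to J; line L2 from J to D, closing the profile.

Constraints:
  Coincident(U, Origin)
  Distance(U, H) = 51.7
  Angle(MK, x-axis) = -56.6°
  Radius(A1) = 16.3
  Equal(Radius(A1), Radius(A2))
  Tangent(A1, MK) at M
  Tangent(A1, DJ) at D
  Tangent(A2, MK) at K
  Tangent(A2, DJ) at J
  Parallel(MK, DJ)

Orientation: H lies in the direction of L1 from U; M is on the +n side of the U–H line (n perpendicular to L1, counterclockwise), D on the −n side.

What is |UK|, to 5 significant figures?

54.209

The slot axis is L1's direction at -56.6°, so u = (cos -56.6°, sin -56.6°) = (0.55048, -0.83485) and n = (−sin -56.6°, cos -56.6°) = (0.83485, 0.55048). U is at the origin and H lies 51.7 along u from U, so H = 51.7·u = (28.460, -43.162). Tangency of A1 to both parallel lines with radius 16.3 puts M and D at U ± 16.3·n: M = (13.608, 8.9728), D = (-13.608, -8.9728). Equal radii place K and J the same way about H: K = H + 16.3·n = (42.068, -34.189), J = H − 16.3·n = (14.852, -52.134). Then |UK| = |K − U| = 54.209.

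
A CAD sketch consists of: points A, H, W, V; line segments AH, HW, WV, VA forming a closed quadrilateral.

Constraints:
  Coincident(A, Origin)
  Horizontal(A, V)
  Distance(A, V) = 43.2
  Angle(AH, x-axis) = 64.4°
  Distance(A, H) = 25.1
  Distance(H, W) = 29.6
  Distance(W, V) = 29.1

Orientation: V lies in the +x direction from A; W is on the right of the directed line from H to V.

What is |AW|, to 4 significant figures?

16.31

A is at the origin; A and V share the same y with |AV| = 43.2 and V in +x, so V = (43.2, 0). AH runs at 64.4° with |AH| = 25.1, so H = (10.85, 22.64). W is determined by |HW| = 29.6 and |WV| = 29.1 together: it lies at the intersection of circle(H, 29.6) and circle(V, 29.1). With |HV| = 39.49, the foot of the radical line on HV is 20.12 from H and the perpendicular offset is √(29.6² − 20.12²) = 21.72. Taking the right-of-HV solution: W = (14.88, -6.688).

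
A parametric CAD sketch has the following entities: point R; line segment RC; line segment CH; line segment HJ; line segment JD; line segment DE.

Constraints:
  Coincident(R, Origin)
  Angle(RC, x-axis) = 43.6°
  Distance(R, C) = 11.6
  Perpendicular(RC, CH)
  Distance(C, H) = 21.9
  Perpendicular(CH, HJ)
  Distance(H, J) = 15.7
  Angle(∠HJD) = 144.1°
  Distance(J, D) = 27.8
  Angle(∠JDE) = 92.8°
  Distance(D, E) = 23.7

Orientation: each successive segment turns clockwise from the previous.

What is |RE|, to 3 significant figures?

19.8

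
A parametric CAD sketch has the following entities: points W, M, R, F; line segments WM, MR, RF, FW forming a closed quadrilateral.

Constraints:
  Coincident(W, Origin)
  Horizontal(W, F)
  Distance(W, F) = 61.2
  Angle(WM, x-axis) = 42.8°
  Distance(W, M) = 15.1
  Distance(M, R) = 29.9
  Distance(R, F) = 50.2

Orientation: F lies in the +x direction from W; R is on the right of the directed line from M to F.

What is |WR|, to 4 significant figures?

24.46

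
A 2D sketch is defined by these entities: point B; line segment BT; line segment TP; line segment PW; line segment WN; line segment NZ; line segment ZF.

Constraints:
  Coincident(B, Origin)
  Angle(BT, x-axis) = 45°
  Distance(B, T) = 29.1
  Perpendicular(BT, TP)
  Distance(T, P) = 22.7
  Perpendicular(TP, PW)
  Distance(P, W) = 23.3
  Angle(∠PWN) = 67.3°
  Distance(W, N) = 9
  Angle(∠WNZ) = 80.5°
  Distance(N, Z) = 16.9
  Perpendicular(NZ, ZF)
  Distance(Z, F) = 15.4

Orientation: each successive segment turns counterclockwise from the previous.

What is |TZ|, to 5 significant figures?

24.046

B is at the origin; BT runs at 45.0° with length 29.1, so T = (20.577, 20.577). BT ⟂ TP, so TP runs at 135.00°; with |TP| = 22.7, P = (4.5255, 36.628). TP ⟂ PW, so PW runs at -135.00°; with |PW| = 23.3, W = (-11.950, 20.153). ∠PWN = 67.3° gives WN at -22.300° from the x-axis; with |WN| = 9.0, N = (-3.6232, 16.737). ∠WNZ = 80.5° gives NZ at 77.200° from the x-axis; with |NZ| = 16.9, Z = (0.12095, 33.217). Then |TZ| = |Z − T| = 24.046.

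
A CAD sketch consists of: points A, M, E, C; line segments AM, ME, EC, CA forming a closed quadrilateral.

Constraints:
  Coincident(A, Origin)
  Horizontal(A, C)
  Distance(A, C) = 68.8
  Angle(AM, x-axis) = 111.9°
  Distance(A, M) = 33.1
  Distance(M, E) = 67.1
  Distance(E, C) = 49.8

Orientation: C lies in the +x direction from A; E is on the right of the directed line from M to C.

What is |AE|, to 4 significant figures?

35.51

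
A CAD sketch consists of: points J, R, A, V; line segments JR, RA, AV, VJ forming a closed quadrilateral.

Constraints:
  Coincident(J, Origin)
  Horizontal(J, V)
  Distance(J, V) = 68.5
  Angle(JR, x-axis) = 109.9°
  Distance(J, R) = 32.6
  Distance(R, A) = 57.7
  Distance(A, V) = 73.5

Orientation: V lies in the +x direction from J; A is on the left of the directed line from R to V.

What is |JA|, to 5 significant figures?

74.164

Checks: JR at 109.9° ✓; |RA| = 57.70 ✓; |AV| = 73.50 ✓.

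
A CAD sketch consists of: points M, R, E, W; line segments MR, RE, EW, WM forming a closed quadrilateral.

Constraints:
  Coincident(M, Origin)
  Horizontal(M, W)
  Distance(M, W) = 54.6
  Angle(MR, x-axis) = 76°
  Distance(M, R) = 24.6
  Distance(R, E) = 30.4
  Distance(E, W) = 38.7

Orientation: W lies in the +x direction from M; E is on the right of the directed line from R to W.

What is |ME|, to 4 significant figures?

16.88

Checks: |RE| = 30.40 ✓; |EW| = 38.70 ✓.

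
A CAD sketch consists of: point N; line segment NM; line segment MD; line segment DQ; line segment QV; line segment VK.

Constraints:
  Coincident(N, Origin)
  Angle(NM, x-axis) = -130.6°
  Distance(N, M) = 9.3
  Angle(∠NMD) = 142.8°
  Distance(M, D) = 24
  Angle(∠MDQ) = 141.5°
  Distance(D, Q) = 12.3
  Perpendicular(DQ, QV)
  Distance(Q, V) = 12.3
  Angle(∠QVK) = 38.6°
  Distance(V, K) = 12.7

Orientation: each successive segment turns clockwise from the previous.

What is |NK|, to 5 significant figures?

33.371

The perpendicularity gives QV at right angles to DQ, so QV runs at 63.700°; with |QV| = 12.3, V = (-35.087, 4.3435). ∠QVK = 38.6° gives VK at -77.700° from the x-axis; with |VK| = 12.7, K = (-32.382, -8.0649). Then |NK| = |K − N| = 33.371.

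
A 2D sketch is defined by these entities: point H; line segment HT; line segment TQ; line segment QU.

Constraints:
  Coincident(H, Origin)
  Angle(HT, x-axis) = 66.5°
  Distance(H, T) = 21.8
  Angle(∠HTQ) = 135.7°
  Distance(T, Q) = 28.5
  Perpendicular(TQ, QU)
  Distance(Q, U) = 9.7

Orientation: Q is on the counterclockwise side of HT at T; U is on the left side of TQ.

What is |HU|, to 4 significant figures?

44.45

H is at the origin; HT runs at 66.5° with length 21.8, so T = 21.8·(cos 66.5°, sin 66.5°) = (8.693, 19.99). ∠HTQ = 135.7°, so TQ runs at 66.5° + (180° − 135.7°) = 110.8° from the x-axis; with |TQ| = 28.5, Q = T + 28.5·(cos 110.8°, sin 110.8°) = (-1.428, 46.63). TQ is perpendicular to QU; with |QU| = 9.7 on the left of TQ, U = Q + 9.7·(-0.9348, -0.3551) = (-10.50, 43.19). Then |HU| = |U − H| = 44.45.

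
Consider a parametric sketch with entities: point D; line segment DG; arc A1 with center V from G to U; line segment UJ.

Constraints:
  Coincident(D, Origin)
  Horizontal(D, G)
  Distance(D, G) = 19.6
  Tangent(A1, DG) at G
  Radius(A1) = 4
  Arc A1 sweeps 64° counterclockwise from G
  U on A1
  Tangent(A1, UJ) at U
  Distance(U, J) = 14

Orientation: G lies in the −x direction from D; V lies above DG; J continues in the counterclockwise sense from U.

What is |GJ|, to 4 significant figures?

17.74

D is at the origin; DG is horizontal with |DG| = 19.6 and G on the −x side, so G = (-19.60, 0.000). Since A1 is tangent to DG there, VG ⟂ DG, so V = G + (0, 4) = (-19.60, 4.000). On A1, G sits at bearing -90° from V; a 64° counterclockwise sweep puts U at bearing -26°, so U = V + 4.0·(cos -26°, sin -26°) = (-16.00, 2.247). Since A1 is tangent to UJ there, VU ⟂ UJ, so UJ runs along (−sin -26°, cos -26°); with |UJ| = 14.0, J = (-9.868, 14.83). Then |GJ| = |J − G| = 17.74.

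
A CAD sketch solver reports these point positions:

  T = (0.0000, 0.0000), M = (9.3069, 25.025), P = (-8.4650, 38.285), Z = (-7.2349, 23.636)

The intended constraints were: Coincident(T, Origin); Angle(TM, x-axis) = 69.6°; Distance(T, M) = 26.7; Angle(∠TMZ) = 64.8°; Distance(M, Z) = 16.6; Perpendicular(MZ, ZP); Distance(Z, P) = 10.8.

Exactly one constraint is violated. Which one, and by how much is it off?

Distance(Z, P) = 10.8 — off by 3.90.

T = (0.00, 0.00) ✓; TM at 69.60° ✓; |TM| = 26.70 ✓; ∠TMZ = 64.80° ✓; |MZ| = 16.60 ✓; ∠(MZ, ZP) = 90.00° ✓; |ZP| = 14.70 ✗.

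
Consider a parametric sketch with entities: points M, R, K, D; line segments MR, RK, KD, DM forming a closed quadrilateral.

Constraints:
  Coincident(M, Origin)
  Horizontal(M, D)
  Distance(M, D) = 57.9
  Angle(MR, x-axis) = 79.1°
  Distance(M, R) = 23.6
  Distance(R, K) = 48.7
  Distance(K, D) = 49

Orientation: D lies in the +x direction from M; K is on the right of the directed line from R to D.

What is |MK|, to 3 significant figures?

28.7

Checks: |RK| = 48.70 ✓; |KD| = 49.00 ✓.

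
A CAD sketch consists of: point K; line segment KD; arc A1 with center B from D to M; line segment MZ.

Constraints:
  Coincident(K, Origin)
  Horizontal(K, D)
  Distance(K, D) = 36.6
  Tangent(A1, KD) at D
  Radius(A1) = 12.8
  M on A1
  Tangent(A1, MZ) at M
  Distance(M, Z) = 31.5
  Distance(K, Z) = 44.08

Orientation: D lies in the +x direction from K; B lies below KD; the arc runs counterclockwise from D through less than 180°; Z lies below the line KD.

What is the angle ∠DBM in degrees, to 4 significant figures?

77.07°

Checks: |BM| = 12.80 ✓; ∠(BM, MZ) = 90.00° ✓; |MZ| = 31.50 ✓; |KZ| = 44.08 ✓.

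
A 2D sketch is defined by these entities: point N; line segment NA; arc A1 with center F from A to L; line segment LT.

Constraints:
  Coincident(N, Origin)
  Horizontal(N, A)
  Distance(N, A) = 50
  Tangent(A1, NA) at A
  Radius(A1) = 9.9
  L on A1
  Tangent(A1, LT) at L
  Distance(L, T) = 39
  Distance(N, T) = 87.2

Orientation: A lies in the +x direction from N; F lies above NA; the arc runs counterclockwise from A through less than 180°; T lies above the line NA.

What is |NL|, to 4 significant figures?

58.76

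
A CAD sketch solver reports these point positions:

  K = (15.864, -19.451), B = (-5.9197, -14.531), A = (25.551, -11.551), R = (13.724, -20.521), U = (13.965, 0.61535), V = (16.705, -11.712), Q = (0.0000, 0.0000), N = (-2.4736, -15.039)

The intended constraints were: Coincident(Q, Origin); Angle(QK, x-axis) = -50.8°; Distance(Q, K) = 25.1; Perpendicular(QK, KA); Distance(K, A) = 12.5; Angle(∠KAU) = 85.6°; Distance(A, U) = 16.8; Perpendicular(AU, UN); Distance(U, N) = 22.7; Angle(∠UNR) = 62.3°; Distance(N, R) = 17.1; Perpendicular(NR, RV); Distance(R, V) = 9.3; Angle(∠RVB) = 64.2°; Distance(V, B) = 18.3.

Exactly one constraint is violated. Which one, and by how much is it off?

Distance(V, B) = 18.3 — off by 4.50.

Q = (0.00, 0.00) ✓; QK at -50.80° ✓; |QK| = 25.10 ✓; ∠(QK, KA) = 90.00° ✓; |KA| = 12.50 ✓; ∠KAU = 85.60° ✓; |AU| = 16.80 ✓; ∠(AU, UN) = 90.00° ✓; |UN| = 22.70 ✓; ∠UNR = 62.30° ✓; |NR| = 17.10 ✓; ∠(NR, RV) = 90.00° ✓; |RV| = 9.300 ✓; ∠RVB = 64.20° ✓; |VB| = 22.80 ✗.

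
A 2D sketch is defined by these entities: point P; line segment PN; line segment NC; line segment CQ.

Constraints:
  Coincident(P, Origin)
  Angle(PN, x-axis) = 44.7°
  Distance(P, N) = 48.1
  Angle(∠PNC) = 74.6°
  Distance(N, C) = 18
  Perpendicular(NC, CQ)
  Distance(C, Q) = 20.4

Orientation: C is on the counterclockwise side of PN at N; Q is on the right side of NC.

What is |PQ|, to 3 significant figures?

67.0

∠PNC = 74.6°, so NC runs at 44.7° + (180° − 74.6°) = 150° from the x-axis; with |NC| = 18.0, C = N + 18.0·(cos 150°, sin 150°) = (18.6, 42.8). NC is perpendicular to CQ; with |CQ| = 20.4 on the right of NC, Q = C + 20.4·(0.498, 0.867) = (28.8, 60.5). Then |PQ| = |Q − P| = 67.0.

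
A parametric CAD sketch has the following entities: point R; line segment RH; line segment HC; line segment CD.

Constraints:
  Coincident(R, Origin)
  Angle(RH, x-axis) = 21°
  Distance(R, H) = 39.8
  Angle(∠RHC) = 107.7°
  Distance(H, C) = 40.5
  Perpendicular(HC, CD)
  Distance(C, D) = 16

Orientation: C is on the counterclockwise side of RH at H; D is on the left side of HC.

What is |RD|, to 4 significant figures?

56.98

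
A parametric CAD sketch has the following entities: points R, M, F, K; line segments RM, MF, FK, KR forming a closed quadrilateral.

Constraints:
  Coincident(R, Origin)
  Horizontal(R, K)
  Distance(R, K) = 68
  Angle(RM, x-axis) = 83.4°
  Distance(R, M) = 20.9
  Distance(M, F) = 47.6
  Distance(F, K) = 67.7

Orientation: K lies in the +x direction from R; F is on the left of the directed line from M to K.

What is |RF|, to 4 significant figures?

66.17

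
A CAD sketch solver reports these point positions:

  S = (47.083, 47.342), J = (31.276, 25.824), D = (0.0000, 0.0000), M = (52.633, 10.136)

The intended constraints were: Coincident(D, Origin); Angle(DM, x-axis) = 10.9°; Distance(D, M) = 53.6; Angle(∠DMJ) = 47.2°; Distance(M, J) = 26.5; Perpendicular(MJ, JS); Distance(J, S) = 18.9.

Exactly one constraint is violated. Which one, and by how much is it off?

Distance(J, S) = 18.9 — off by 7.80.

D = (0.00, 0.00) ✓; DM at 10.90° ✓; |DM| = 53.60 ✓; ∠DMJ = 47.20° ✓; |MJ| = 26.50 ✓; ∠(MJ, JS) = 90.00° ✓; |JS| = 26.70 ✗.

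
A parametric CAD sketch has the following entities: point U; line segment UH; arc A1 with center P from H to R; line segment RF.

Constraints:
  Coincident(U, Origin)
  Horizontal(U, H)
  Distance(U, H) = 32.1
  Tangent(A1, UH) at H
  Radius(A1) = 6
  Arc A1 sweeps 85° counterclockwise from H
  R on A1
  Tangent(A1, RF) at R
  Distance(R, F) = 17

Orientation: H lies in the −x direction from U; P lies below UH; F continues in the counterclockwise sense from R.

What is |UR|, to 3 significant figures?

38.5

U is at the origin; UH is horizontal with |UH| = 32.1 and H on the −x side, so H = (-32.1, 0.00). The tangent condition forces PH to be normal to UH, so P = H + (0, -6) = (-32.1, -6.00). On A1, H sits at bearing 90° from P; an 85° counterclockwise sweep puts R at bearing 175°, so R = P + 6.0·(cos 175°, sin 175°) = (-38.1, -5.48). Then |UR| = |R − U| = 38.5.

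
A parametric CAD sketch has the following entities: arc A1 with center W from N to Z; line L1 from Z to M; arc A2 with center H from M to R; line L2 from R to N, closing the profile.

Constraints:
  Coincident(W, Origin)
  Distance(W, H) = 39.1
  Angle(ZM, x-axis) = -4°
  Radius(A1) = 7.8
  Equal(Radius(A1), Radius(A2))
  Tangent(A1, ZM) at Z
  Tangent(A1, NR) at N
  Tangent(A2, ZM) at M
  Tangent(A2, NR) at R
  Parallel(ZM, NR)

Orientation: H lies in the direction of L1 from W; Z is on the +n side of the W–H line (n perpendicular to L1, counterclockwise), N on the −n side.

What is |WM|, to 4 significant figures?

39.87

Tangency of A1 to both parallel lines with radius 7.8 puts Z and N at W ± 7.8·n: Z = (0.5441, 7.781), N = (-0.5441, -7.781). Equal radii place M and R the same way about H: M = H + 7.8·n = (39.55, 5.054), R = H − 7.8·n = (38.46, -10.51). Then |WM| = |M − W| = 39.87.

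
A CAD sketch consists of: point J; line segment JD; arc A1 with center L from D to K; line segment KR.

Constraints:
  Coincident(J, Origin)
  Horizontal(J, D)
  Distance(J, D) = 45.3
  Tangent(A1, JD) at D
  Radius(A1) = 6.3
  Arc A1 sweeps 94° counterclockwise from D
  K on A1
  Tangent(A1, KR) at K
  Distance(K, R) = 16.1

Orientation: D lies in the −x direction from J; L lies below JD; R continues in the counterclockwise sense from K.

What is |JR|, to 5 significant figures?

55.373

J is at the origin; JD is horizontal with |JD| = 45.3 and D on the −x side, so D = (-45.300, 0.0000). The tangent condition forces LD to be normal to JD, so L = D + (0, -6.3) = (-45.300, -6.3000). On A1, D sits at bearing 90° from L; a 94° counterclockwise sweep puts K at bearing 184°, so K = L + 6.3·(cos 184°, sin 184°) = (-51.585, -6.7395). Tangency of A1 to KR means the radius LK is perpendicular to KR, so KR runs along (−sin 184°, cos 184°); with |KR| = 16.1, R = (-50.462, -22.800). Then |JR| = |R − J| = 55.373.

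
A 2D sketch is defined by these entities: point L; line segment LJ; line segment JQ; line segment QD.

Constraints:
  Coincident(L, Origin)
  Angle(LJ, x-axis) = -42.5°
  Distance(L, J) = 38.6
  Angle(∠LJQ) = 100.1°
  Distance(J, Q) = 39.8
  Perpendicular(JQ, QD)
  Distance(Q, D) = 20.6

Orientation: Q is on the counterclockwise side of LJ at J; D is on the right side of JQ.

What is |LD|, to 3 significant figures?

74.9

∠LJQ = 100.1°, so JQ runs at -42.5° + (180° − 100.1°) = 37.4° from the x-axis; with |JQ| = 39.8, Q = J + 39.8·(cos 37.4°, sin 37.4°) = (60.1, -1.90). JQ ⟂ QD; with |QD| = 20.6 on the right of JQ, D = Q + 20.6·(0.607, -0.794) = (72.6, -18.3). Then |LD| = |D − L| = 74.9.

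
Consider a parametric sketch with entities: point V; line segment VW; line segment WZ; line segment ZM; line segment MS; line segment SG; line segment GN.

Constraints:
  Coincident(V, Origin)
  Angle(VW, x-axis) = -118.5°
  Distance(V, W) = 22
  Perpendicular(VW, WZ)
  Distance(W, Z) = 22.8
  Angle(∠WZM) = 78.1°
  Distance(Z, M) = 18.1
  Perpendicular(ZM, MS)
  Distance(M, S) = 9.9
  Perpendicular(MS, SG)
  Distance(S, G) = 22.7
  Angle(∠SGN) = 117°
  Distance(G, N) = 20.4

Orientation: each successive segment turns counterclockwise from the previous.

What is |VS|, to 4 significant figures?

11.32

V is at the origin; VW runs at -118.5° with length 22.0, so W = (-10.50, -19.33). VW is perpendicular to WZ, so WZ runs at -28.50°; with |WZ| = 22.8, Z = (9.540, -30.21). ∠WZM = 78.1° gives ZM at 73.40° from the x-axis; with |ZM| = 18.1, M = (14.71, -12.87). ZM is perpendicular to MS, so MS runs at 163.4°; with |MS| = 9.9, S = (5.223, -10.04). Then |VS| = |S − V| = 11.32.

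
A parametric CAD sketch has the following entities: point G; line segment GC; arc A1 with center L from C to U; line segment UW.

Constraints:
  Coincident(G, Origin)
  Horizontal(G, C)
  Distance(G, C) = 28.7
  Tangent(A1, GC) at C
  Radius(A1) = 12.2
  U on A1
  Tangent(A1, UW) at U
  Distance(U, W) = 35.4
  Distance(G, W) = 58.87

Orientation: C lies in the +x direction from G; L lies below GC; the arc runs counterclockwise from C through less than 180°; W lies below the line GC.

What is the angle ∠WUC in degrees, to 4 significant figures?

123.1°

G is at the origin; GC is horizontal with |GC| = 28.7 and C on the +x side, so C = (28.70, 0.000). A1 meets GC tangentially, so LC is at right angles to GC, so L = C + (0, -12.2) = (28.70, -12.20). Since LU ⟂ UW (tangency), |LW| = √(12.2² + 35.4²) = 37.44 regardless of where U sits on A1. So W lies on both circle(G, 58.87) and circle(L, 37.44); the below-GC intersection is W = (31.85, -49.51). U is the foot of the tangent from W: U = (17.54, -17.13).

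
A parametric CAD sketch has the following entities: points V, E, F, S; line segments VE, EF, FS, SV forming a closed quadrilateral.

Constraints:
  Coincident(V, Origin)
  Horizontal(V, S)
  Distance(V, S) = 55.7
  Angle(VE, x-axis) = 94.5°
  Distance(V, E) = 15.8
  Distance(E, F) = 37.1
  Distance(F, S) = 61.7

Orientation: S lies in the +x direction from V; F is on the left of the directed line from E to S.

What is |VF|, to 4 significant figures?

50.98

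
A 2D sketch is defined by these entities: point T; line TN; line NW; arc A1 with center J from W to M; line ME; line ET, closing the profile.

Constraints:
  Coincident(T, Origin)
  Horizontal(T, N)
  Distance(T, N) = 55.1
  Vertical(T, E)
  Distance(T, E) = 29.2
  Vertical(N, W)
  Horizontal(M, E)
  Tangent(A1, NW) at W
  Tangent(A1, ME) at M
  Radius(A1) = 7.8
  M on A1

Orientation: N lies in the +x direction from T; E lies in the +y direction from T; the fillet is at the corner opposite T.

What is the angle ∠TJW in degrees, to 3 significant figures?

156°

T is at the origin; TN is horizontal with |TN| = 55.1 and N on the +x side, so N = (55.1, 0.00). TE is vertical with |TE| = 29.2 and E on the +y side, so E = (0.00, 29.2). The virtual corner opposite T is at (55.1, 29.2). Tangency of A1 to NW means the radius JW is perpendicular to NW and the tangent condition forces JM to be normal to ME, with radius 7.8, so the center J sits 7.8 in from both sides at J = (47.3, 21.4). That places the tangent points at W = (55.1, 21.4) on NW and M = (47.3, 29.2) on ME. Then cos ∠TJW = JT·JW / (|JT||JW|), giving 156°.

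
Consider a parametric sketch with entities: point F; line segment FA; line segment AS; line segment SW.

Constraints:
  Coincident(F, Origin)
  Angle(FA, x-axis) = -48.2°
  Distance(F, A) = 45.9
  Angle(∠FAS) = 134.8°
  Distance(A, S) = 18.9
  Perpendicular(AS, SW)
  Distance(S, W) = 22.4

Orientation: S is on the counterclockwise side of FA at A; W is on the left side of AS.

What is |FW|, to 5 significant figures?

52.242

F is at the origin; FA runs at -48.2° with length 45.9, so A = 45.9·(cos -48.2°, sin -48.2°) = (30.594, -34.217). ∠FAS = 134.8°, so AS runs at -48.2° + (180° − 134.8°) = -3.0000° from the x-axis; with |AS| = 18.9, S = A + 18.9·(cos -3.0000°, sin -3.0000°) = (49.468, -35.206). The perpendicularity gives SW at right angles to AS; with |SW| = 22.4 on the left of AS, W = S + 22.4·(0.052336, 0.99863) = (50.640, -12.837). Then |FW| = |W − F| = 52.242.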